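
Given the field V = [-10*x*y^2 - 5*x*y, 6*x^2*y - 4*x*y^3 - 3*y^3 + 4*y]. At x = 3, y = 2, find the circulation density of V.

175

∂V₂/∂x = 12*x*y - 4*y^3
∂V₁/∂y = -20*x*y - 5*x
Scalar curl = 32*x*y + 5*x - 4*y^3
At (3, 2): 175.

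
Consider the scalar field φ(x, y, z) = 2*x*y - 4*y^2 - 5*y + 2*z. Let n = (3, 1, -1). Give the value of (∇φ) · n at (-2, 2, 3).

∂φ/∂x = 2*y
∂φ/∂y = 2*x - 8*y - 5
∂φ/∂z = 2
∇φ at (-2, 2, 3) = (4, -25, 2)
∇φ · n = (4)(3) + (-25)(1) + (2)(-1) = -15

-15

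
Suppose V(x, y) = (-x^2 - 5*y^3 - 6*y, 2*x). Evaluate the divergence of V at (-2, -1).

∂V₁/∂x = -2*x
∂V₂/∂y = 0
∇·V = -2*x
At (-2, -1): 4.

4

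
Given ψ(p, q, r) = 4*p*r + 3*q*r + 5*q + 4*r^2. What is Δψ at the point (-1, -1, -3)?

∂²ψ/∂p² = 0
∂²ψ/∂q² = 0
∂²ψ/∂r² = 8
∇²ψ = 8
At (-1, -1, -3): 8.

8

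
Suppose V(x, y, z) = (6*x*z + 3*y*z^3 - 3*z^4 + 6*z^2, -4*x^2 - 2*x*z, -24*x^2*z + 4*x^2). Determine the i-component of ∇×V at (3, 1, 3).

6

(∇×V)_1 = ∂V₃/∂y − ∂V₂/∂z
= 0 − (-2*x)
= 2*x
At (3, 1, 3): 6.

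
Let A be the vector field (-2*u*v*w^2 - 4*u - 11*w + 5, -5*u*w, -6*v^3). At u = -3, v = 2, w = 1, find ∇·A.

∂A₁/∂u = -2*v*w^2 - 4
∂A₂/∂v = 0
∂A₃/∂w = 0
∇·A = -2*v*w^2 - 4
At (-3, 2, 1): -8.

-8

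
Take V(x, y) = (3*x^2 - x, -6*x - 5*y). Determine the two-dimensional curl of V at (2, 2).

∂V₂/∂x = -6
∂V₁/∂y = 0
Scalar curl = -6
At (2, 2): -6.

-6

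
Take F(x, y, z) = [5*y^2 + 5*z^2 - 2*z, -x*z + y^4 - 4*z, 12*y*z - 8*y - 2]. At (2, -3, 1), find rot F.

(10, 8, 29)

(∇×F)₁ = ∂F₃/∂y − ∂F₂/∂z = x + 12*z - 4
(∇×F)₂ = ∂F₁/∂z − ∂F₃/∂x = 10*z - 2
(∇×F)₃ = ∂F₂/∂x − ∂F₁/∂y = -10*y - z
∇×F = (x + 12*z - 4, 10*z - 2, -10*y - z)
At (2, -3, 1): (10, 8, 29).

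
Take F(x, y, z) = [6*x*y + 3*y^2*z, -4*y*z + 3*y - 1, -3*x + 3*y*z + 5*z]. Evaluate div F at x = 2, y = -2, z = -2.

∂F₁/∂x = 6*y
∂F₂/∂y = -4*z + 3
∂F₃/∂z = 3*y + 5
∇·F = 9*y - 4*z + 8
At (2, -2, -2): -2.

-2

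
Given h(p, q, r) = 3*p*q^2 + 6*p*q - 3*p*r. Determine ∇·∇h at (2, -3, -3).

∂²h/∂p² = 0
∂²h/∂q² = 6*p
∂²h/∂r² = 0
∇²h = 6*p
At (2, -3, -3): 12.

12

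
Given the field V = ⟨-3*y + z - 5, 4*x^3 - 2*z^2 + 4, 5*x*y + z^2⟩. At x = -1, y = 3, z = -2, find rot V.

(-13, -14, 15)

(∇×V)₁ = ∂V₃/∂y − ∂V₂/∂z = 5*x + 4*z
(∇×V)₂ = ∂V₁/∂z − ∂V₃/∂x = -5*y + 1
(∇×V)₃ = ∂V₂/∂x − ∂V₁/∂y = 12*x^2 + 3
∇×V = (5*x + 4*z, -5*y + 1, 12*x^2 + 3)
At (-1, 3, -2): (-13, -14, 15).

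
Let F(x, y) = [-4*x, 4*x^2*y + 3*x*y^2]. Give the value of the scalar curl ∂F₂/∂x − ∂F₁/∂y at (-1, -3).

51

∂F₂/∂x = 8*x*y + 3*y^2
∂F₁/∂y = 0
Scalar curl = 8*x*y + 3*y^2
At (-1, -3): 51.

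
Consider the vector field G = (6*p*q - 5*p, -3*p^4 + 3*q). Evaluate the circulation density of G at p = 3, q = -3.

-342

∂G₂/∂p = -12*p^3
∂G₁/∂q = 6*p
Scalar curl = -12*p^3 - 6*p
At (3, -3): -342.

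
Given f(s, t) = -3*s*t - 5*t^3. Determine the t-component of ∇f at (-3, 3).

(∇f)_2 = ∂f/∂t = -3*s - 15*t^2
At (-3, 3): -126.

-126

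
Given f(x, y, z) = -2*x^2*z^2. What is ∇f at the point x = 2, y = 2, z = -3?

∂f/∂x = -4*x*z^2
∂f/∂y = 0
∂f/∂z = -4*x^2*z
∇f = (-4*x*z^2, 0, -4*x^2*z)
At (2, 2, -3): (-72, 0, 48).

(-72, 0, 48)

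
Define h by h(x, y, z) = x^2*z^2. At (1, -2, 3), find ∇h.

(18, 0, 6)

∂h/∂x = 2*x*z^2
∂h/∂y = 0
∂h/∂z = 2*x^2*z
∇h = (2*x*z^2, 0, 2*x^2*z)
At (1, -2, 3): (18, 0, 6).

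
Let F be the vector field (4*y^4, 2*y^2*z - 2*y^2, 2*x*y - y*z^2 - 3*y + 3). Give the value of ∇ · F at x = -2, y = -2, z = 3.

∂F₁/∂x = 0
∂F₂/∂y = 4*y*z - 4*y
∂F₃/∂z = -2*y*z
∇·F = 2*y*z - 4*y
At (-2, -2, 3): -4.

-4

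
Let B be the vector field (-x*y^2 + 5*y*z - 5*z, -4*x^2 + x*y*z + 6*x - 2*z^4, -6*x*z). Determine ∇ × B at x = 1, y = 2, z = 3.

(∇×B)₁ = ∂B₃/∂y − ∂B₂/∂z = -x*y + 8*z^3
(∇×B)₂ = ∂B₁/∂z − ∂B₃/∂x = 5*y + 6*z - 5
(∇×B)₃ = ∂B₂/∂x − ∂B₁/∂y = 2*x*y - 8*x + y*z - 5*z + 6
∇×B = (-x*y + 8*z^3, 5*y + 6*z - 5, 2*x*y - 8*x + y*z - 5*z + 6)
At (1, 2, 3): (214, 23, -7).

(214, 23, -7)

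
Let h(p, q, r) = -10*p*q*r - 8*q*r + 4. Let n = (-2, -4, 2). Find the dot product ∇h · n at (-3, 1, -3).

∂h/∂p = -10*q*r
∂h/∂q = -10*p*r - 8*r
∂h/∂r = -10*p*q - 8*q
∇h at (-3, 1, -3) = (30, -66, 22)
∇h · n = (30)(-2) + (-66)(-4) + (22)(2) = 248

248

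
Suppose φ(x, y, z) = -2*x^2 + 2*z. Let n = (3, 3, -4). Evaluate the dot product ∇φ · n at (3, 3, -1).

-44

∂φ/∂x = -4*x
∂φ/∂y = 0
∂φ/∂z = 2
∇φ at (3, 3, -1) = (-12, 0, 2)
∇φ · n = (-12)(3) + (0)(3) + (2)(-4) = -44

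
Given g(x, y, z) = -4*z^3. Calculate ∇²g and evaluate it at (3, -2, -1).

24

∂²g/∂x² = 0
∂²g/∂y² = 0
∂²g/∂z² = -24*z
∇²g = -24*z
At (3, -2, -1): 24.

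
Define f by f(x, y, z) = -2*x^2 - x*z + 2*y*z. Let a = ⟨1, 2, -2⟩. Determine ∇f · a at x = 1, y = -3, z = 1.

∂f/∂x = -4*x - z
∂f/∂y = 2*z
∂f/∂z = -x + 2*y
∇f at (1, -3, 1) = (-5, 2, -7)
∇f · a = (-5)(1) + (2)(2) + (-7)(-2) = 13

13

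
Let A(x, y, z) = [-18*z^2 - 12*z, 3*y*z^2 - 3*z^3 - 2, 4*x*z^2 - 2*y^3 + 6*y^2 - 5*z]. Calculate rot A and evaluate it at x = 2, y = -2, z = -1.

(-51, 20, 0)

(∇×A)₁ = ∂A₃/∂y − ∂A₂/∂z = -6*y^2 - 6*y*z + 12*y + 9*z^2
(∇×A)₂ = ∂A₁/∂z − ∂A₃/∂x = -4*z^2 - 36*z - 12
(∇×A)₃ = ∂A₂/∂x − ∂A₁/∂y = 0
∇×A = (-6*y^2 - 6*y*z + 12*y + 9*z^2, -4*z^2 - 36*z - 12, 0)
At (2, -2, -1): (-51, 20, 0).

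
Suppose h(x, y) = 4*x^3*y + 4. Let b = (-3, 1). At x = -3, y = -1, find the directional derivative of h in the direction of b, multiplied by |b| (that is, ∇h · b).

216

∂h/∂x = 12*x^2*y
∂h/∂y = 4*x^3
∇h at (-3, -1) = (-108, -108)
∇h · b = (-108)(-3) + (-108)(1) = 216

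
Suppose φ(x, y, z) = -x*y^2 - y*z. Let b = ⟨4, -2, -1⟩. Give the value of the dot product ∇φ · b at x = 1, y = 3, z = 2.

-17

∂φ/∂x = -y^2
∂φ/∂y = -2*x*y - z
∂φ/∂z = -y
∇φ at (1, 3, 2) = (-9, -8, -3)
∇φ · b = (-9)(4) + (-8)(-2) + (-3)(-1) = -17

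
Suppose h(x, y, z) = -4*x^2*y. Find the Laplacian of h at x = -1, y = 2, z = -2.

∂²h/∂x² = -8*y
∂²h/∂y² = 0
∂²h/∂z² = 0
∇²h = -8*y
At (-1, 2, -2): -16.

-16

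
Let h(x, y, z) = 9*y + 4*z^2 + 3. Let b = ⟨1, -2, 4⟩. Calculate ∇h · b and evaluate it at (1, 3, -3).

∂h/∂x = 0
∂h/∂y = 9
∂h/∂z = 8*z
∇h at (1, 3, -3) = (0, 9, -24)
∇h · b = (0)(1) + (9)(-2) + (-24)(4) = -114

-114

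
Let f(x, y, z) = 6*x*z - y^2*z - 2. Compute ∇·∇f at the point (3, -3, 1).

∂²f/∂x² = 0
∂²f/∂y² = -2*z
∂²f/∂z² = 0
∇²f = -2*z
At (3, -3, 1): -2.

-2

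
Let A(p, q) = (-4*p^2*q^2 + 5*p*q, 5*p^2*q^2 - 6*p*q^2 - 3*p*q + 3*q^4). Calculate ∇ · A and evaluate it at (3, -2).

∂A₁/∂p = -8*p*q^2 + 5*q
∂A₂/∂q = 10*p^2*q - 12*p*q - 3*p + 12*q^3
∇·A = 10*p^2*q - 8*p*q^2 - 12*p*q - 3*p + 12*q^3 + 5*q
At (3, -2): -319.

-319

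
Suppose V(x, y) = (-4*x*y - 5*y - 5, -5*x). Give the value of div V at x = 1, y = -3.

12

∂V₁/∂x = -4*y
∂V₂/∂y = 0
∇·V = -4*y
At (1, -3): 12.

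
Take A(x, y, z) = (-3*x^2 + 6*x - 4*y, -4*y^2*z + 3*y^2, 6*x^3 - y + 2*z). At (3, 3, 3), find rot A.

(∇×A)₁ = ∂A₃/∂y − ∂A₂/∂z = 4*y^2 - 1
(∇×A)₂ = ∂A₁/∂z − ∂A₃/∂x = -18*x^2
(∇×A)₃ = ∂A₂/∂x − ∂A₁/∂y = 4
∇×A = (4*y^2 - 1, -18*x^2, 4)
At (3, 3, 3): (35, -162, 4).

(35, -162, 4)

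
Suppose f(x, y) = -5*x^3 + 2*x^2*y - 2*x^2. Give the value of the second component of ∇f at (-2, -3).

(∇f)_2 = ∂f/∂y = 2*x^2
At (-2, -3): 8.

8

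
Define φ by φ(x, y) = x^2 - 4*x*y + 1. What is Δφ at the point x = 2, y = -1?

2

∂²φ/∂x² = 2
∂²φ/∂y² = 0
∇²φ = 2
At (2, -1): 2.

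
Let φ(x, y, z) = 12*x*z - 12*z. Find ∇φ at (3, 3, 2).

∂φ/∂x = 12*z
∂φ/∂y = 0
∂φ/∂z = 12*x - 12
∇φ = (12*z, 0, 12*x - 12)
At (3, 3, 2): (24, 0, 24).

(24, 0, 24)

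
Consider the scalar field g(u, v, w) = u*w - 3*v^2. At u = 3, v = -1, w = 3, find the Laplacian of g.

∂²g/∂u² = 0
∂²g/∂v² = -6
∂²g/∂w² = 0
∇²g = -6
At (3, -1, 3): -6.

-6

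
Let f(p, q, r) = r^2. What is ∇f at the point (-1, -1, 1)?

(0, 0, 2)

∂f/∂p = 0
∂f/∂q = 0
∂f/∂r = 2*r
∇f = (0, 0, 2*r)
At (-1, -1, 1): (0, 0, 2).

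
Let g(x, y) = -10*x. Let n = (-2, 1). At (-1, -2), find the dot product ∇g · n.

∂g/∂x = -10
∂g/∂y = 0
∇g at (-1, -2) = (-10, 0)
∇g · n = (-10)(-2) + (0)(1) = 20

20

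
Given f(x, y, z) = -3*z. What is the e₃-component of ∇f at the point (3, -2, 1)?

-3

(∇f)_3 = ∂f/∂z = -3
At (3, -2, 1): -3.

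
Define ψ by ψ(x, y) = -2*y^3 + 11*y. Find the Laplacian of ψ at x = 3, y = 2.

∂²ψ/∂x² = 0
∂²ψ/∂y² = -12*y
∇²ψ = -12*y
At (3, 2): -24.

-24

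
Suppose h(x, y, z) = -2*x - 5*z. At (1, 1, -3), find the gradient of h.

∂h/∂x = -2
∂h/∂y = 0
∂h/∂z = -5
∇h = (-2, 0, -5)
At (1, 1, -3): (-2, 0, -5).

(-2, 0, -5)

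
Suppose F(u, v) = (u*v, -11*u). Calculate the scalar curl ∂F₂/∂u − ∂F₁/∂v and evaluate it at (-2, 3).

∂F₂/∂u = -11
∂F₁/∂v = u
Scalar curl = -u - 11
At (-2, 3): -9.

-9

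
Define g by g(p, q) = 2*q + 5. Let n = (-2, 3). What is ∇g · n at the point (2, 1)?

∂g/∂p = 0
∂g/∂q = 2
∇g at (2, 1) = (0, 2)
∇g · n = (0)(-2) + (2)(3) = 6

6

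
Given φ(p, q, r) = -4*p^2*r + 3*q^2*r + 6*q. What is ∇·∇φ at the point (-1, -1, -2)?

∂²φ/∂p² = -8*r
∂²φ/∂q² = 6*r
∂²φ/∂r² = 0
∇²φ = -2*r
At (-1, -1, -2): 4.

4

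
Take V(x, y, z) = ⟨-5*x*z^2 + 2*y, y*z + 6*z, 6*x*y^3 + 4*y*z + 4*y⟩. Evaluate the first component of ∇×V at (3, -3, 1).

(∇×V)_1 = ∂V₃/∂y − ∂V₂/∂z
= 18*x*y^2 + 4*z + 4 − (y + 6)
= 18*x*y^2 - y + 4*z - 2
At (3, -3, 1): 491.

491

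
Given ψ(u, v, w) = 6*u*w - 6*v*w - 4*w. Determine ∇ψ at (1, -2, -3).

∂ψ/∂u = 6*w
∂ψ/∂v = -6*w
∂ψ/∂w = 6*u - 6*v - 4
∇ψ = (6*w, -6*w, 6*u - 6*v - 4)
At (1, -2, -3): (-18, 18, 14).

(-18, 18, 14)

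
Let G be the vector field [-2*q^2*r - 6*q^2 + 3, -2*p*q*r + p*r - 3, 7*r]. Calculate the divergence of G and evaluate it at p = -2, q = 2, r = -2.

∂G₁/∂p = 0
∂G₂/∂q = -2*p*r
∂G₃/∂r = 7
∇·G = -2*p*r + 7
At (-2, 2, -2): -1.

-1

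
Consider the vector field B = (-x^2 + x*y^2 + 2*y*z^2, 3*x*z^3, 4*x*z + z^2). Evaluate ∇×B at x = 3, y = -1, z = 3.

(-243, -24, 69)

(∇×B)₁ = ∂B₃/∂y − ∂B₂/∂z = -9*x*z^2
(∇×B)₂ = ∂B₁/∂z − ∂B₃/∂x = 4*y*z - 4*z
(∇×B)₃ = ∂B₂/∂x − ∂B₁/∂y = -2*x*y + 3*z^3 - 2*z^2
∇×B = (-9*x*z^2, 4*y*z - 4*z, -2*x*y + 3*z^3 - 2*z^2)
At (3, -1, 3): (-243, -24, 69).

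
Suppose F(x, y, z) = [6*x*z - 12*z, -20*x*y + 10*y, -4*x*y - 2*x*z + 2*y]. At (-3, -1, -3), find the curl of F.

(14, -40, 20)

(∇×F)₁ = ∂F₃/∂y − ∂F₂/∂z = -4*x + 2
(∇×F)₂ = ∂F₁/∂z − ∂F₃/∂x = 6*x + 4*y + 2*z - 12
(∇×F)₃ = ∂F₂/∂x − ∂F₁/∂y = -20*y
∇×F = (-4*x + 2, 6*x + 4*y + 2*z - 12, -20*y)
At (-3, -1, -3): (14, -40, 20).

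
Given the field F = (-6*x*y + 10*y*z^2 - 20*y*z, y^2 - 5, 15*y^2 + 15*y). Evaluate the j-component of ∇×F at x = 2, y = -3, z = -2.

180

(∇×F)_2 = ∂F₁/∂z − ∂F₃/∂x
= 20*y*z - 20*y − (0)
= 20*y*z - 20*y
At (2, -3, -2): 180.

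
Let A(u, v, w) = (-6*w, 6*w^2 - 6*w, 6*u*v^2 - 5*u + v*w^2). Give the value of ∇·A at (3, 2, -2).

∂A₁/∂u = 0
∂A₂/∂v = 0
∂A₃/∂w = 2*v*w
∇·A = 2*v*w
At (3, 2, -2): -8.

-8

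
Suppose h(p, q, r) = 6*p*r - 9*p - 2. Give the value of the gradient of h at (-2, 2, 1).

∂h/∂p = 6*r - 9
∂h/∂q = 0
∂h/∂r = 6*p
∇h = (6*r - 9, 0, 6*p)
At (-2, 2, 1): (-3, 0, -12).

(-3, 0, -12)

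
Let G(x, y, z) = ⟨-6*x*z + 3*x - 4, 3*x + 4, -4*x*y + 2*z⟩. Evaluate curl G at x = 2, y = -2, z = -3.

(∇×G)₁ = ∂G₃/∂y − ∂G₂/∂z = -4*x
(∇×G)₂ = ∂G₁/∂z − ∂G₃/∂x = -6*x + 4*y
(∇×G)₃ = ∂G₂/∂x − ∂G₁/∂y = 3
∇×G = (-4*x, -6*x + 4*y, 3)
At (2, -2, -3): (-8, -20, 3).

(-8, -20, 3)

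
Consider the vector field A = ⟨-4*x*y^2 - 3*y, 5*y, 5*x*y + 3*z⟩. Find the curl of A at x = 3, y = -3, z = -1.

(∇×A)₁ = ∂A₃/∂y − ∂A₂/∂z = 5*x
(∇×A)₂ = ∂A₁/∂z − ∂A₃/∂x = -5*y
(∇×A)₃ = ∂A₂/∂x − ∂A₁/∂y = 8*x*y + 3
∇×A = (5*x, -5*y, 8*x*y + 3)
At (3, -3, -1): (15, 15, -69).

(15, 15, -69)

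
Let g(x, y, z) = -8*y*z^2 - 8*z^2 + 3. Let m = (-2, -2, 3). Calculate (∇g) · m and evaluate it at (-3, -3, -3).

∂g/∂x = 0
∂g/∂y = -8*z^2
∂g/∂z = -16*y*z - 16*z
∇g at (-3, -3, -3) = (0, -72, -96)
∇g · m = (0)(-2) + (-72)(-2) + (-96)(3) = -144

-144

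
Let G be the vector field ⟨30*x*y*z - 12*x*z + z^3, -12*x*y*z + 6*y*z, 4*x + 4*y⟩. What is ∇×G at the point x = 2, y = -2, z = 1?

(∇×G)₁ = ∂G₃/∂y − ∂G₂/∂z = 12*x*y - 6*y + 4
(∇×G)₂ = ∂G₁/∂z − ∂G₃/∂x = 30*x*y - 12*x + 3*z^2 - 4
(∇×G)₃ = ∂G₂/∂x − ∂G₁/∂y = -30*x*z - 12*y*z
∇×G = (12*x*y - 6*y + 4, 30*x*y - 12*x + 3*z^2 - 4, -30*x*z - 12*y*z)
At (2, -2, 1): (-32, -145, -36).

(-32, -145, -36)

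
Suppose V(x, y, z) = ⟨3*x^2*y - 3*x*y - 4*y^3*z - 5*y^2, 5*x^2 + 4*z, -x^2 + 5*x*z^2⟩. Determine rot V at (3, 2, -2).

(-4, -46, -64)

(∇×V)₁ = ∂V₃/∂y − ∂V₂/∂z = -4
(∇×V)₂ = ∂V₁/∂z − ∂V₃/∂x = 2*x - 4*y^3 - 5*z^2
(∇×V)₃ = ∂V₂/∂x − ∂V₁/∂y = -3*x^2 + 13*x + 12*y^2*z + 10*y
∇×V = (-4, 2*x - 4*y^3 - 5*z^2, -3*x^2 + 13*x + 12*y^2*z + 10*y)
At (3, 2, -2): (-4, -46, -64).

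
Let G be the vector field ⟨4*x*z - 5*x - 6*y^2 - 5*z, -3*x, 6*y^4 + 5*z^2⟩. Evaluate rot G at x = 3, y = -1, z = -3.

(-24, 7, -15)

(∇×G)₁ = ∂G₃/∂y − ∂G₂/∂z = 24*y^3
(∇×G)₂ = ∂G₁/∂z − ∂G₃/∂x = 4*x - 5
(∇×G)₃ = ∂G₂/∂x − ∂G₁/∂y = 12*y - 3
∇×G = (24*y^3, 4*x - 5, 12*y - 3)
At (3, -1, -3): (-24, 7, -15).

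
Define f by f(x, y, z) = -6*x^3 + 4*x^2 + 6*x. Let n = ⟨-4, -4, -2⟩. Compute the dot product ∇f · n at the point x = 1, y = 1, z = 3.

16

∂f/∂x = -18*x^2 + 8*x + 6
∂f/∂y = 0
∂f/∂z = 0
∇f at (1, 1, 3) = (-4, 0, 0)
∇f · n = (-4)(-4) + (0)(-4) + (0)(-2) = 16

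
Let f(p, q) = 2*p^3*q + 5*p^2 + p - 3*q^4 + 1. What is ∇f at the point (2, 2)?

∂f/∂p = 6*p^2*q + 10*p + 1
∂f/∂q = 2*p^3 - 12*q^3
∇f = (6*p^2*q + 10*p + 1, 2*p^3 - 12*q^3)
At (2, 2): (69, -80).

(69, -80)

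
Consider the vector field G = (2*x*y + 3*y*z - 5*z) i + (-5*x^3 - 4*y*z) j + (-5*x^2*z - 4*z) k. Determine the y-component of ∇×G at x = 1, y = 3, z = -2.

(∇×G)_2 = ∂G₁/∂z − ∂G₃/∂x
= 3*y - 5 − (-10*x*z)
= 10*x*z + 3*y - 5
At (1, 3, -2): -16.

-16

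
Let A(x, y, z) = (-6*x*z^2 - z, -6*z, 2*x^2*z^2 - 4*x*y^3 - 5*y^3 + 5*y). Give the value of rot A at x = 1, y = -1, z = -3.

(-16, -5, 0)

(∇×A)₁ = ∂A₃/∂y − ∂A₂/∂z = -12*x*y^2 - 15*y^2 + 11
(∇×A)₂ = ∂A₁/∂z − ∂A₃/∂x = -4*x*z^2 - 12*x*z + 4*y^3 - 1
(∇×A)₃ = ∂A₂/∂x − ∂A₁/∂y = 0
∇×A = (-12*x*y^2 - 15*y^2 + 11, -4*x*z^2 - 12*x*z + 4*y^3 - 1, 0)
At (1, -1, -3): (-16, -5, 0).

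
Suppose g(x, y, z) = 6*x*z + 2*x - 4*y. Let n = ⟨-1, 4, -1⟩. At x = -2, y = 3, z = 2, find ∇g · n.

-18

∂g/∂x = 6*z + 2
∂g/∂y = -4
∂g/∂z = 6*x
∇g at (-2, 3, 2) = (14, -4, -12)
∇g · n = (14)(-1) + (-4)(4) + (-12)(-1) = -18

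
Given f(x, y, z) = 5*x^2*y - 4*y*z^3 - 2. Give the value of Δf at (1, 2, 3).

-124

∂²f/∂x² = 10*y
∂²f/∂y² = 0
∂²f/∂z² = -24*y*z
∇²f = -24*y*z + 10*y
At (1, 2, 3): -124.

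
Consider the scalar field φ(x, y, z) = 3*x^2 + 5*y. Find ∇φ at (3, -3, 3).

(18, 5, 0)

∂φ/∂x = 6*x
∂φ/∂y = 5
∂φ/∂z = 0
∇φ = (6*x, 5, 0)
At (3, -3, 3): (18, 5, 0).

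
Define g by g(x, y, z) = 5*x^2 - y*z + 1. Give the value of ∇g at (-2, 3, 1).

∂g/∂x = 10*x
∂g/∂y = -z
∂g/∂z = -y
∇g = (10*x, -z, -y)
At (-2, 3, 1): (-20, -1, -3).

(-20, -1, -3)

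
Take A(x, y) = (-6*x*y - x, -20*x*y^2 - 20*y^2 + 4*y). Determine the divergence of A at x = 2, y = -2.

255

∂A₁/∂x = -6*y - 1
∂A₂/∂y = -40*x*y - 40*y + 4
∇·A = -40*x*y - 46*y + 3
At (2, -2): 255.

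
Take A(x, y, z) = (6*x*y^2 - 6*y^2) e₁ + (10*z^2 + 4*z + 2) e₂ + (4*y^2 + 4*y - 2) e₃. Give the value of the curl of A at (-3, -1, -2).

(32, 0, -48)

(∇×A)₁ = ∂A₃/∂y − ∂A₂/∂z = 8*y - 20*z
(∇×A)₂ = ∂A₁/∂z − ∂A₃/∂x = 0
(∇×A)₃ = ∂A₂/∂x − ∂A₁/∂y = -12*x*y + 12*y
∇×A = (8*y - 20*z, 0, -12*x*y + 12*y)
At (-3, -1, -2): (32, 0, -48).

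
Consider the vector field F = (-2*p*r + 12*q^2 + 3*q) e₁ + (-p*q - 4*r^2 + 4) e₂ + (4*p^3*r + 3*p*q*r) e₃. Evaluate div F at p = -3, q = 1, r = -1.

-112

∂F₁/∂p = -2*r
∂F₂/∂q = -p
∂F₃/∂r = 4*p^3 + 3*p*q
∇·F = 4*p^3 + 3*p*q - p - 2*r
At (-3, 1, -1): -112.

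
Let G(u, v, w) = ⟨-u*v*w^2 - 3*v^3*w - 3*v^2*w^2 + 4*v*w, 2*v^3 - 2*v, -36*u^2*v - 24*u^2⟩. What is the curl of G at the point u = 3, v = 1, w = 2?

(-324, 337, 46)

(∇×G)₁ = ∂G₃/∂v − ∂G₂/∂w = -36*u^2
(∇×G)₂ = ∂G₁/∂w − ∂G₃/∂u = -2*u*v*w + 72*u*v + 48*u - 3*v^3 - 6*v^2*w + 4*v
(∇×G)₃ = ∂G₂/∂u − ∂G₁/∂v = u*w^2 + 9*v^2*w + 6*v*w^2 - 4*w
∇×G = (-36*u^2, -2*u*v*w + 72*u*v + 48*u - 3*v^3 - 6*v^2*w + 4*v, u*w^2 + 9*v^2*w + 6*v*w^2 - 4*w)
At (3, 1, 2): (-324, 337, 46).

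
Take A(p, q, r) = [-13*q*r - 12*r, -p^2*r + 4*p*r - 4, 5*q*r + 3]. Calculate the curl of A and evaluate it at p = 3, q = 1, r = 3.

(∇×A)₁ = ∂A₃/∂q − ∂A₂/∂r = p^2 - 4*p + 5*r
(∇×A)₂ = ∂A₁/∂r − ∂A₃/∂p = -13*q - 12
(∇×A)₃ = ∂A₂/∂p − ∂A₁/∂q = -2*p*r + 17*r
∇×A = (p^2 - 4*p + 5*r, -13*q - 12, -2*p*r + 17*r)
At (3, 1, 3): (12, -25, 33).

(12, -25, 33)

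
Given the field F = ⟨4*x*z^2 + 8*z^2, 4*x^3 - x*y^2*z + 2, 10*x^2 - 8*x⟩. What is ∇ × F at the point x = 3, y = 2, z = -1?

(12, -92, 112)

(∇×F)₁ = ∂F₃/∂y − ∂F₂/∂z = x*y^2
(∇×F)₂ = ∂F₁/∂z − ∂F₃/∂x = 8*x*z - 20*x + 16*z + 8
(∇×F)₃ = ∂F₂/∂x − ∂F₁/∂y = 12*x^2 - y^2*z
∇×F = (x*y^2, 8*x*z - 20*x + 16*z + 8, 12*x^2 - y^2*z)
At (3, 2, -1): (12, -92, 112).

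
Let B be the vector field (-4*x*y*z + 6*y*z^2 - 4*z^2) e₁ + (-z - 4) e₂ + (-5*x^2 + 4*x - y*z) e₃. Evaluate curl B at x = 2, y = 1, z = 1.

(0, 12, 2)

(∇×B)₁ = ∂B₃/∂y − ∂B₂/∂z = -z + 1
(∇×B)₂ = ∂B₁/∂z − ∂B₃/∂x = -4*x*y + 10*x + 12*y*z - 8*z - 4
(∇×B)₃ = ∂B₂/∂x − ∂B₁/∂y = 4*x*z - 6*z^2
∇×B = (-z + 1, -4*x*y + 10*x + 12*y*z - 8*z - 4, 4*x*z - 6*z^2)
At (2, 1, 1): (0, 12, 2).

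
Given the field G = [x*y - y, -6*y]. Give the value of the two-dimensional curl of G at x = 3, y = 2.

-2

∂G₂/∂x = 0
∂G₁/∂y = x - 1
Scalar curl = -x + 1
At (3, 2): -2.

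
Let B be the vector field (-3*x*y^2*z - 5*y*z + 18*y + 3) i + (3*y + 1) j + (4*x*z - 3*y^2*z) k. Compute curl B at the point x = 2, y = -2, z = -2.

(-24, -6, 20)

(∇×B)₁ = ∂B₃/∂y − ∂B₂/∂z = -6*y*z
(∇×B)₂ = ∂B₁/∂z − ∂B₃/∂x = -3*x*y^2 - 5*y - 4*z
(∇×B)₃ = ∂B₂/∂x − ∂B₁/∂y = 6*x*y*z + 5*z - 18
∇×B = (-6*y*z, -3*x*y^2 - 5*y - 4*z, 6*x*y*z + 5*z - 18)
At (2, -2, -2): (-24, -6, 20).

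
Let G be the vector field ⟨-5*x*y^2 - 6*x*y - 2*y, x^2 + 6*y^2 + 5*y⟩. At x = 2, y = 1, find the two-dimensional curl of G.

∂G₂/∂x = 2*x
∂G₁/∂y = -10*x*y - 6*x - 2
Scalar curl = 10*x*y + 8*x + 2
At (2, 1): 38.

38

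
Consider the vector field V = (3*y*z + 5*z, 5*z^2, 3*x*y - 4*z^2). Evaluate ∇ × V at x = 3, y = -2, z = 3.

(-21, 5, -9)

(∇×V)₁ = ∂V₃/∂y − ∂V₂/∂z = 3*x - 10*z
(∇×V)₂ = ∂V₁/∂z − ∂V₃/∂x = 5
(∇×V)₃ = ∂V₂/∂x − ∂V₁/∂y = -3*z
∇×V = (3*x - 10*z, 5, -3*z)
At (3, -2, 3): (-21, 5, -9).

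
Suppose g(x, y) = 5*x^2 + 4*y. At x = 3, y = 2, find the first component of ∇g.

30

(∇g)_1 = ∂g/∂x = 10*x
At (3, 2): 30.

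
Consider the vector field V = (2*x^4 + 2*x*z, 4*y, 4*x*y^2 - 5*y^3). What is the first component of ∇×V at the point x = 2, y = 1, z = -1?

(∇×V)_1 = ∂V₃/∂y − ∂V₂/∂z
= 8*x*y - 15*y^2 − (0)
= 8*x*y - 15*y^2
At (2, 1, -1): 1.

1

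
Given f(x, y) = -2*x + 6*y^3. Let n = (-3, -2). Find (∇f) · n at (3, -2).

∂f/∂x = -2
∂f/∂y = 18*y^2
∇f at (3, -2) = (-2, 72)
∇f · n = (-2)(-3) + (72)(-2) = -138

-138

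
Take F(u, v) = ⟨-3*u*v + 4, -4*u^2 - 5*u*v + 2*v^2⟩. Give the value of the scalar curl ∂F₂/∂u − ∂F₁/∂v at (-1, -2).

∂F₂/∂u = -8*u - 5*v
∂F₁/∂v = -3*u
Scalar curl = -5*u - 5*v
At (-1, -2): 15.

15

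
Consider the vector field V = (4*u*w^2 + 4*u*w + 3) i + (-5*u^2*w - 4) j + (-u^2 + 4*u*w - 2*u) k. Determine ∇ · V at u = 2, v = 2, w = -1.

∂V₁/∂u = 4*w^2 + 4*w
∂V₂/∂v = 0
∂V₃/∂w = 4*u
∇·V = 4*u + 4*w^2 + 4*w
At (2, 2, -1): 8.

8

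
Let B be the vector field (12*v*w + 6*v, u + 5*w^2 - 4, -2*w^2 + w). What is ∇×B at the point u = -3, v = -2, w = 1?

(-10, -24, -17)

(∇×B)₁ = ∂B₃/∂v − ∂B₂/∂w = -10*w
(∇×B)₂ = ∂B₁/∂w − ∂B₃/∂u = 12*v
(∇×B)₃ = ∂B₂/∂u − ∂B₁/∂v = -12*w - 5
∇×B = (-10*w, 12*v, -12*w - 5)
At (-3, -2, 1): (-10, -24, -17).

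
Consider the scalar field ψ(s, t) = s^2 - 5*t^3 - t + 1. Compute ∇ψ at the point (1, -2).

∂ψ/∂s = 2*s
∂ψ/∂t = -15*t^2 - 1
∇ψ = (2*s, -15*t^2 - 1)
At (1, -2): (2, -61).

(2, -61)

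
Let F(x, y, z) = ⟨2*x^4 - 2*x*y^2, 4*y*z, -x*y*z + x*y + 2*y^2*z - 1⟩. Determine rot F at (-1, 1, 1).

(0, 0, -4)

(∇×F)₁ = ∂F₃/∂y − ∂F₂/∂z = -x*z + x + 4*y*z - 4*y
(∇×F)₂ = ∂F₁/∂z − ∂F₃/∂x = y*z - y
(∇×F)₃ = ∂F₂/∂x − ∂F₁/∂y = 4*x*y
∇×F = (-x*z + x + 4*y*z - 4*y, y*z - y, 4*x*y)
At (-1, 1, 1): (0, 0, -4).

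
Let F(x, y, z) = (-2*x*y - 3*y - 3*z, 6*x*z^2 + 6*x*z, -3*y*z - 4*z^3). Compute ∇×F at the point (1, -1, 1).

(-21, -3, 17)

(∇×F)₁ = ∂F₃/∂y − ∂F₂/∂z = -12*x*z - 6*x - 3*z
(∇×F)₂ = ∂F₁/∂z − ∂F₃/∂x = -3
(∇×F)₃ = ∂F₂/∂x − ∂F₁/∂y = 2*x + 6*z^2 + 6*z + 3
∇×F = (-12*x*z - 6*x - 3*z, -3, 2*x + 6*z^2 + 6*z + 3)
At (1, -1, 1): (-21, -3, 17).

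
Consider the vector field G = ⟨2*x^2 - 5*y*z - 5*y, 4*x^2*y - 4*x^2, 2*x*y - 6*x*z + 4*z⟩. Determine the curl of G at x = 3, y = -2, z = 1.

(6, 20, -62)

(∇×G)₁ = ∂G₃/∂y − ∂G₂/∂z = 2*x
(∇×G)₂ = ∂G₁/∂z − ∂G₃/∂x = -7*y + 6*z
(∇×G)₃ = ∂G₂/∂x − ∂G₁/∂y = 8*x*y - 8*x + 5*z + 5
∇×G = (2*x, -7*y + 6*z, 8*x*y - 8*x + 5*z + 5)
At (3, -2, 1): (6, 20, -62).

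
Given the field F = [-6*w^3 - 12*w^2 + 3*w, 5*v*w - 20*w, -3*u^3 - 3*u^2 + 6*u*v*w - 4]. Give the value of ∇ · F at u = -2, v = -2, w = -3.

9

∂F₁/∂u = 0
∂F₂/∂v = 5*w
∂F₃/∂w = 6*u*v
∇·F = 6*u*v + 5*w
At (-2, -2, -3): 9.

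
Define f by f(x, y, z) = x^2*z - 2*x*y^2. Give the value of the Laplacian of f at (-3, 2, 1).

14

∂²f/∂x² = 2*z
∂²f/∂y² = -4*x
∂²f/∂z² = 0
∇²f = -4*x + 2*z
At (-3, 2, 1): 14.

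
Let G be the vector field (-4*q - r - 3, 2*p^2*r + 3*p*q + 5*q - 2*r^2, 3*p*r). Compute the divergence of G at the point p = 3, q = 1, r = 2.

23

∂G₁/∂p = 0
∂G₂/∂q = 3*p + 5
∂G₃/∂r = 3*p
∇·G = 6*p + 5
At (3, 1, 2): 23.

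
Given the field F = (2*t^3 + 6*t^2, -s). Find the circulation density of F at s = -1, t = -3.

-19

∂F₂/∂s = -1
∂F₁/∂t = 6*t^2 + 12*t
Scalar curl = -6*t^2 - 12*t - 1
At (-1, -3): -19.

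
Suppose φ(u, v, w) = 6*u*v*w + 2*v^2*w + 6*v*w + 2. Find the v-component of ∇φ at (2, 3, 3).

(∇φ)_2 = ∂φ/∂v = 6*u*w + 4*v*w + 6*w
At (2, 3, 3): 90.

90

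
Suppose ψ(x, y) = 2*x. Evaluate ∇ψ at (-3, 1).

∂ψ/∂x = 2
∂ψ/∂y = 0
∇ψ = (2, 0)
At (-3, 1): (2, 0).

(2, 0)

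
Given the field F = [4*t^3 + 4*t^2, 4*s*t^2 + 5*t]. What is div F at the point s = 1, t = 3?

29

∂F₁/∂s = 0
∂F₂/∂t = 8*s*t + 5
∇·F = 8*s*t + 5
At (1, 3): 29.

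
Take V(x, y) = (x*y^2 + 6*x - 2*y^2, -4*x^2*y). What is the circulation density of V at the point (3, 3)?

-78

∂V₂/∂x = -8*x*y
∂V₁/∂y = 2*x*y - 4*y
Scalar curl = -10*x*y + 4*y
At (3, 3): -78.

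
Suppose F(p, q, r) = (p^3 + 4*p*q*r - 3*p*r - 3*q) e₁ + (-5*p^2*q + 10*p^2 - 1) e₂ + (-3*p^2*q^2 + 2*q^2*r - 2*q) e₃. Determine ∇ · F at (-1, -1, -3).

∂F₁/∂p = 3*p^2 + 4*q*r - 3*r
∂F₂/∂q = -5*p^2
∂F₃/∂r = 2*q^2
∇·F = -2*p^2 + 2*q^2 + 4*q*r - 3*r
At (-1, -1, -3): 21.

21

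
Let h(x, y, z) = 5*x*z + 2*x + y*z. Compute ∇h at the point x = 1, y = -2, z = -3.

(-13, -3, 3)

∂h/∂x = 5*z + 2
∂h/∂y = z
∂h/∂z = 5*x + y
∇h = (5*z + 2, z, 5*x + y)
At (1, -2, -3): (-13, -3, 3).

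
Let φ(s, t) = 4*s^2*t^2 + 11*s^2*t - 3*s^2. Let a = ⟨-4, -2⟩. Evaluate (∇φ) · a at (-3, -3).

∂φ/∂s = 8*s*t^2 + 22*s*t - 6*s
∂φ/∂t = 8*s^2*t + 11*s^2
∇φ at (-3, -3) = (0, -117)
∇φ · a = (0)(-4) + (-117)(-2) = 234

234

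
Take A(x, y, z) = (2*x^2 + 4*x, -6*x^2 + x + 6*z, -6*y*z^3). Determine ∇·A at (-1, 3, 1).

∂A₁/∂x = 4*x + 4
∂A₂/∂y = 0
∂A₃/∂z = -18*y*z^2
∇·A = 4*x - 18*y*z^2 + 4
At (-1, 3, 1): -54.

-54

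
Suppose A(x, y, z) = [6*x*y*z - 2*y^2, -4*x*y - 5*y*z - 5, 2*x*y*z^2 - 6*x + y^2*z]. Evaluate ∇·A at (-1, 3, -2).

11

∂A₁/∂x = 6*y*z
∂A₂/∂y = -4*x - 5*z
∂A₃/∂z = 4*x*y*z + y^2
∇·A = 4*x*y*z - 4*x + y^2 + 6*y*z - 5*z
At (-1, 3, -2): 11.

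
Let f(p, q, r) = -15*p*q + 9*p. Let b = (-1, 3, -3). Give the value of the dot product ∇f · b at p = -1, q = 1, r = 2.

∂f/∂p = -15*q + 9
∂f/∂q = -15*p
∂f/∂r = 0
∇f at (-1, 1, 2) = (-6, 15, 0)
∇f · b = (-6)(-1) + (15)(3) + (0)(-3) = 51

51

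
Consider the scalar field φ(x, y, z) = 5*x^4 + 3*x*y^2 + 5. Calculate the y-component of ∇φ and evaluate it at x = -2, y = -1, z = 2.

(∇φ)_2 = ∂φ/∂y = 6*x*y
At (-2, -1, 2): 12.

12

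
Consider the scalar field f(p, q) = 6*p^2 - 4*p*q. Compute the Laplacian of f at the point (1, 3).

12

∂²f/∂p² = 12
∂²f/∂q² = 0
∇²f = 12
At (1, 3): 12.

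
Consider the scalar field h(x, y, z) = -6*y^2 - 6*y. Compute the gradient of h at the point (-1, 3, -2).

(0, -42, 0)

∂h/∂x = 0
∂h/∂y = -12*y - 6
∂h/∂z = 0
∇h = (0, -12*y - 6, 0)
At (-1, 3, -2): (0, -42, 0).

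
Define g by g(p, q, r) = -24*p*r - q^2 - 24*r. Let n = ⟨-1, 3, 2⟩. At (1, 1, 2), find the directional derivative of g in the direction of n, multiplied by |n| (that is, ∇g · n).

-54

∂g/∂p = -24*r
∂g/∂q = -2*q
∂g/∂r = -24*p - 24
∇g at (1, 1, 2) = (-48, -2, -48)
∇g · n = (-48)(-1) + (-2)(3) + (-48)(2) = -54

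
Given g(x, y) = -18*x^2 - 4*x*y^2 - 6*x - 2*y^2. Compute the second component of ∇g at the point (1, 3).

(∇g)_2 = ∂g/∂y = -8*x*y - 4*y
At (1, 3): -36.

-36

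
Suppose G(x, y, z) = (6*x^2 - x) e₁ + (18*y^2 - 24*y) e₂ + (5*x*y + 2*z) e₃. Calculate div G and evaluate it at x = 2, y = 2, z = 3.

73

∂G₁/∂x = 12*x - 1
∂G₂/∂y = 36*y - 24
∂G₃/∂z = 2
∇·G = 12*x + 36*y - 23
At (2, 2, 3): 73.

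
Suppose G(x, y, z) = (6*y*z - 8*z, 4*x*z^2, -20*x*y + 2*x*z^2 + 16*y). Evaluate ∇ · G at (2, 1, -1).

∂G₁/∂x = 0
∂G₂/∂y = 0
∂G₃/∂z = 4*x*z
∇·G = 4*x*z
At (2, 1, -1): -8.

-8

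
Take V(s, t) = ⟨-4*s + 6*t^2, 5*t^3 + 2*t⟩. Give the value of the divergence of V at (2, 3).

133

∂V₁/∂s = -4
∂V₂/∂t = 15*t^2 + 2
∇·V = 15*t^2 - 2
At (2, 3): 133.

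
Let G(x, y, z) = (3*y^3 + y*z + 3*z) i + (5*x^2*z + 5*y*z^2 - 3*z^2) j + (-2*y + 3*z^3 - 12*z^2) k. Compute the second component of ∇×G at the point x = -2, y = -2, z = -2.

(∇×G)_2 = ∂G₁/∂z − ∂G₃/∂x
= y + 3 − (0)
= y + 3
At (-2, -2, -2): 1.

1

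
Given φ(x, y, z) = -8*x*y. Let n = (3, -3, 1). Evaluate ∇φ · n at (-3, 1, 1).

∂φ/∂x = -8*y
∂φ/∂y = -8*x
∂φ/∂z = 0
∇φ at (-3, 1, 1) = (-8, 24, 0)
∇φ · n = (-8)(3) + (24)(-3) + (0)(1) = -96

-96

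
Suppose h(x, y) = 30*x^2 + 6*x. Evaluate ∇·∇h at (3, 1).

∂²h/∂x² = 60
∂²h/∂y² = 0
∇²h = 60
At (3, 1): 60.

60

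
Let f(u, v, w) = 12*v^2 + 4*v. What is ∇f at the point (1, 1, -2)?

∂f/∂u = 0
∂f/∂v = 24*v + 4
∂f/∂w = 0
∇f = (0, 24*v + 4, 0)
At (1, 1, -2): (0, 28, 0).

(0, 28, 0)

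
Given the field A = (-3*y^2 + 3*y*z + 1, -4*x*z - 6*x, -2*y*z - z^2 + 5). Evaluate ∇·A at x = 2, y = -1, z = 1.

∂A₁/∂x = 0
∂A₂/∂y = 0
∂A₃/∂z = -2*y - 2*z
∇·A = -2*y - 2*z
At (2, -1, 1): 0.

0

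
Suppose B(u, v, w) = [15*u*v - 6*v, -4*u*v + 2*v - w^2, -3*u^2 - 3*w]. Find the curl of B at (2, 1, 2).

(4, 12, -28)

(∇×B)₁ = ∂B₃/∂v − ∂B₂/∂w = 2*w
(∇×B)₂ = ∂B₁/∂w − ∂B₃/∂u = 6*u
(∇×B)₃ = ∂B₂/∂u − ∂B₁/∂v = -15*u - 4*v + 6
∇×B = (2*w, 6*u, -15*u - 4*v + 6)
At (2, 1, 2): (4, 12, -28).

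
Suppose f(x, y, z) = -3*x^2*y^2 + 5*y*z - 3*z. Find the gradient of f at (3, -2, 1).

(-72, 113, -13)

∂f/∂x = -6*x*y^2
∂f/∂y = -6*x^2*y + 5*z
∂f/∂z = 5*y - 3
∇f = (-6*x*y^2, -6*x^2*y + 5*z, 5*y - 3)
At (3, -2, 1): (-72, 113, -13).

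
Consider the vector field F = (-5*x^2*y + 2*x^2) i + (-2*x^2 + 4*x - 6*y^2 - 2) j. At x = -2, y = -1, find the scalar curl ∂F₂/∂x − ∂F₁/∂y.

32

∂F₂/∂x = -4*x + 4
∂F₁/∂y = -5*x^2
Scalar curl = 5*x^2 - 4*x + 4
At (-2, -1): 32.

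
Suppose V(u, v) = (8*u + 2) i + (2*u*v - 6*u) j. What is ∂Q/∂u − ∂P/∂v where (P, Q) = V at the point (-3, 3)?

∂V₂/∂u = 2*v - 6
∂V₁/∂v = 0
Scalar curl = 2*v - 6
At (-3, 3): 0.

0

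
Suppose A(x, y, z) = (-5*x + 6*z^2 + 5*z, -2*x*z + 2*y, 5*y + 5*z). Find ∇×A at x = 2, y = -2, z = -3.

(∇×A)₁ = ∂A₃/∂y − ∂A₂/∂z = 2*x + 5
(∇×A)₂ = ∂A₁/∂z − ∂A₃/∂x = 12*z + 5
(∇×A)₃ = ∂A₂/∂x − ∂A₁/∂y = -2*z
∇×A = (2*x + 5, 12*z + 5, -2*z)
At (2, -2, -3): (9, -31, 6).

(9, -31, 6)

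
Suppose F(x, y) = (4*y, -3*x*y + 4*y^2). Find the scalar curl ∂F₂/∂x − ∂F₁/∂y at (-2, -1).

∂F₂/∂x = -3*y
∂F₁/∂y = 4
Scalar curl = -3*y - 4
At (-2, -1): -1.

-1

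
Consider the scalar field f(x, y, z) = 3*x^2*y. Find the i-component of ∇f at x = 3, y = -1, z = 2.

(∇f)_1 = ∂f/∂x = 6*x*y
At (3, -1, 2): -18.

-18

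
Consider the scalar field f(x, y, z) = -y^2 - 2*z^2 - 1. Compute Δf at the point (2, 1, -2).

∂²f/∂x² = 0
∂²f/∂y² = -2
∂²f/∂z² = -4
∇²f = -6
At (2, 1, -2): -6.

-6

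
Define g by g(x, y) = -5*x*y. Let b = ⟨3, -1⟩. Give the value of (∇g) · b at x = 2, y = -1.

25

∂g/∂x = -5*y
∂g/∂y = -5*x
∇g at (2, -1) = (5, -10)
∇g · b = (5)(3) + (-10)(-1) = 25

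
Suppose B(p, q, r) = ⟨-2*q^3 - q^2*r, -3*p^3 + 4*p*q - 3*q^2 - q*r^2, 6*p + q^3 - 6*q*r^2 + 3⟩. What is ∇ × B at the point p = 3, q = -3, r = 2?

(∇×B)₁ = ∂B₃/∂q − ∂B₂/∂r = 3*q^2 + 2*q*r - 6*r^2
(∇×B)₂ = ∂B₁/∂r − ∂B₃/∂p = -q^2 - 6
(∇×B)₃ = ∂B₂/∂p − ∂B₁/∂q = -9*p^2 + 6*q^2 + 2*q*r + 4*q
∇×B = (3*q^2 + 2*q*r - 6*r^2, -q^2 - 6, -9*p^2 + 6*q^2 + 2*q*r + 4*q)
At (3, -3, 2): (-9, -15, -51).

(-9, -15, -51)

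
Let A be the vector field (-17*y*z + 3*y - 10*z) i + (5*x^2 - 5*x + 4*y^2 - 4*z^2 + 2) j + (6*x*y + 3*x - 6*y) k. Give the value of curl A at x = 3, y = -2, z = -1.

(4, 33, 5)

(∇×A)₁ = ∂A₃/∂y − ∂A₂/∂z = 6*x + 8*z - 6
(∇×A)₂ = ∂A₁/∂z − ∂A₃/∂x = -23*y - 13
(∇×A)₃ = ∂A₂/∂x − ∂A₁/∂y = 10*x + 17*z - 8
∇×A = (6*x + 8*z - 6, -23*y - 13, 10*x + 17*z - 8)
At (3, -2, -1): (4, 33, 5).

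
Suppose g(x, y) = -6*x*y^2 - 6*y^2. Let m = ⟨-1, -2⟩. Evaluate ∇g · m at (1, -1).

-42

∂g/∂x = -6*y^2
∂g/∂y = -12*x*y - 12*y
∇g at (1, -1) = (-6, 24)
∇g · m = (-6)(-1) + (24)(-2) = -42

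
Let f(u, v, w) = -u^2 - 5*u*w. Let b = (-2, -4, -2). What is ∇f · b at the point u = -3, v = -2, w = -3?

∂f/∂u = -2*u - 5*w
∂f/∂v = 0
∂f/∂w = -5*u
∇f at (-3, -2, -3) = (21, 0, 15)
∇f · b = (21)(-2) + (0)(-4) + (15)(-2) = -72

-72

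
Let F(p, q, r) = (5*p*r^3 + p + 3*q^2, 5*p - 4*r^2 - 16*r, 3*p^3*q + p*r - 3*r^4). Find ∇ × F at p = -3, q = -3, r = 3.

(∇×F)₁ = ∂F₃/∂q − ∂F₂/∂r = 3*p^3 + 8*r + 16
(∇×F)₂ = ∂F₁/∂r − ∂F₃/∂p = -9*p^2*q + 15*p*r^2 - r
(∇×F)₃ = ∂F₂/∂p − ∂F₁/∂q = -6*q + 5
∇×F = (3*p^3 + 8*r + 16, -9*p^2*q + 15*p*r^2 - r, -6*q + 5)
At (-3, -3, 3): (-41, -165, 23).

(-41, -165, 23)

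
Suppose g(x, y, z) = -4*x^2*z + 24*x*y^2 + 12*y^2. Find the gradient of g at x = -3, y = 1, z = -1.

(0, -120, -36)

∂g/∂x = -8*x*z + 24*y^2
∂g/∂y = 48*x*y + 24*y
∂g/∂z = -4*x^2
∇g = (-8*x*z + 24*y^2, 48*x*y + 24*y, -4*x^2)
At (-3, 1, -1): (0, -120, -36).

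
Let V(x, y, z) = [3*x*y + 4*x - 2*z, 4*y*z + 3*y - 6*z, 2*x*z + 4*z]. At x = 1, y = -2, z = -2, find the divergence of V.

∂V₁/∂x = 3*y + 4
∂V₂/∂y = 4*z + 3
∂V₃/∂z = 2*x + 4
∇·V = 2*x + 3*y + 4*z + 11
At (1, -2, -2): -1.

-1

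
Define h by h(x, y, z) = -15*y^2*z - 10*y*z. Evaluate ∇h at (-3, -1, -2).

(0, -40, -5)

∂h/∂x = 0
∂h/∂y = -30*y*z - 10*z
∂h/∂z = -15*y^2 - 10*y
∇h = (0, -30*y*z - 10*z, -15*y^2 - 10*y)
At (-3, -1, -2): (0, -40, -5).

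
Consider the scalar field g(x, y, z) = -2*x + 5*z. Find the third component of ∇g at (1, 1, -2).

(∇g)_3 = ∂g/∂z = 5
At (1, 1, -2): 5.

5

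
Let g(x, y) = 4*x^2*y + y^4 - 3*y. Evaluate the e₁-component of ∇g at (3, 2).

(∇g)_1 = ∂g/∂x = 8*x*y
At (3, 2): 48.

48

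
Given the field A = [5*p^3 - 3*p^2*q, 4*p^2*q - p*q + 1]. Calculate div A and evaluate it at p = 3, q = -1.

186

∂A₁/∂p = 15*p^2 - 6*p*q
∂A₂/∂q = 4*p^2 - p
∇·A = 19*p^2 - 6*p*q - p
At (3, -1): 186.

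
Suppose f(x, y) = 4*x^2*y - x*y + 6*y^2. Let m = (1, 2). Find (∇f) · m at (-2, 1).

∂f/∂x = 8*x*y - y
∂f/∂y = 4*x^2 - x + 12*y
∇f at (-2, 1) = (-17, 30)
∇f · m = (-17)(1) + (30)(2) = 43

43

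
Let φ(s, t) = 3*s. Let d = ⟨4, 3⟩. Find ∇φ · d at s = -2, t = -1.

12

∂φ/∂s = 3
∂φ/∂t = 0
∇φ at (-2, -1) = (3, 0)
∇φ · d = (3)(4) + (0)(3) = 12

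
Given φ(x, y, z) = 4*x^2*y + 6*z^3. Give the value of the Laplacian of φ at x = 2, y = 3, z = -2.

-48

∂²φ/∂x² = 8*y
∂²φ/∂y² = 0
∂²φ/∂z² = 36*z
∇²φ = 8*y + 36*z
At (2, 3, -2): -48.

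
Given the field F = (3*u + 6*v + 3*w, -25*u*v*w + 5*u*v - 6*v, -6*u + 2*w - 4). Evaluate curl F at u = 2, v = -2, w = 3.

(-100, 9, 134)

(∇×F)₁ = ∂F₃/∂v − ∂F₂/∂w = 25*u*v
(∇×F)₂ = ∂F₁/∂w − ∂F₃/∂u = 9
(∇×F)₃ = ∂F₂/∂u − ∂F₁/∂v = -25*v*w + 5*v - 6
∇×F = (25*u*v, 9, -25*v*w + 5*v - 6)
At (2, -2, 3): (-100, 9, 134).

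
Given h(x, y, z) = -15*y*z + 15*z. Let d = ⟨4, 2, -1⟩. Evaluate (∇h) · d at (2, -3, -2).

∂h/∂x = 0
∂h/∂y = -15*z
∂h/∂z = -15*y + 15
∇h at (2, -3, -2) = (0, 30, 60)
∇h · d = (0)(4) + (30)(2) + (60)(-1) = 0

0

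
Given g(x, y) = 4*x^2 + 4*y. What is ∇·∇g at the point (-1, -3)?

8

∂²g/∂x² = 8
∂²g/∂y² = 0
∇²g = 8
At (-1, -3): 8.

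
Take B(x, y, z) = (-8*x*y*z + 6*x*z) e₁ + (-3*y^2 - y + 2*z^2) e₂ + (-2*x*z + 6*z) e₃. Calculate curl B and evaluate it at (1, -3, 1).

(∇×B)₁ = ∂B₃/∂y − ∂B₂/∂z = -4*z
(∇×B)₂ = ∂B₁/∂z − ∂B₃/∂x = -8*x*y + 6*x + 2*z
(∇×B)₃ = ∂B₂/∂x − ∂B₁/∂y = 8*x*z
∇×B = (-4*z, -8*x*y + 6*x + 2*z, 8*x*z)
At (1, -3, 1): (-4, 32, 8).

(-4, 32, 8)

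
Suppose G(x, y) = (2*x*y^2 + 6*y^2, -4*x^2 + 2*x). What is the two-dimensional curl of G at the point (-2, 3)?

∂G₂/∂x = -8*x + 2
∂G₁/∂y = 4*x*y + 12*y
Scalar curl = -4*x*y - 8*x - 12*y + 2
At (-2, 3): 6.

6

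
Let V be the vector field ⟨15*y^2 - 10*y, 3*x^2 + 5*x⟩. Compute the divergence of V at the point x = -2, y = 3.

∂V₁/∂x = 0
∂V₂/∂y = 0
∇·V = 0
At (-2, 3): 0.

0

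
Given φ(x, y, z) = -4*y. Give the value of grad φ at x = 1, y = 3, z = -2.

(0, -4, 0)

∂φ/∂x = 0
∂φ/∂y = -4
∂φ/∂z = 0
∇φ = (0, -4, 0)
At (1, 3, -2): (0, -4, 0).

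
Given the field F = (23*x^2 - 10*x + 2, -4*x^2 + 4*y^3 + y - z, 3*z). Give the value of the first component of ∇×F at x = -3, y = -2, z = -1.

1

(∇×F)_1 = ∂F₃/∂y − ∂F₂/∂z
= 0 − (-1)
= 1
At (-3, -2, -1): 1.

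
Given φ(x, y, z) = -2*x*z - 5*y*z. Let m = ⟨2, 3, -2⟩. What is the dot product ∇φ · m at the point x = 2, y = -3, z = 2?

∂φ/∂x = -2*z
∂φ/∂y = -5*z
∂φ/∂z = -2*x - 5*y
∇φ at (2, -3, 2) = (-4, -10, 11)
∇φ · m = (-4)(2) + (-10)(3) + (11)(-2) = -60

-60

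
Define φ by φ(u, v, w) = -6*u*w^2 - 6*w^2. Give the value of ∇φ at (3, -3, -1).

∂φ/∂u = -6*w^2
∂φ/∂v = 0
∂φ/∂w = -12*u*w - 12*w
∇φ = (-6*w^2, 0, -12*u*w - 12*w)
At (3, -3, -1): (-6, 0, 48).

(-6, 0, 48)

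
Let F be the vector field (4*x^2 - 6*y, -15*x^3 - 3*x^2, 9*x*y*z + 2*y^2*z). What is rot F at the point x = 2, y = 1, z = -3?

(∇×F)₁ = ∂F₃/∂y − ∂F₂/∂z = 9*x*z + 4*y*z
(∇×F)₂ = ∂F₁/∂z − ∂F₃/∂x = -9*y*z
(∇×F)₃ = ∂F₂/∂x − ∂F₁/∂y = -45*x^2 - 6*x + 6
∇×F = (9*x*z + 4*y*z, -9*y*z, -45*x^2 - 6*x + 6)
At (2, 1, -3): (-66, 27, -186).

(-66, 27, -186)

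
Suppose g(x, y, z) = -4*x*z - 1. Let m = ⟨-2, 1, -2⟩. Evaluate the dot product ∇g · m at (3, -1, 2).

40

∂g/∂x = -4*z
∂g/∂y = 0
∂g/∂z = -4*x
∇g at (3, -1, 2) = (-8, 0, -12)
∇g · m = (-8)(-2) + (0)(1) + (-12)(-2) = 40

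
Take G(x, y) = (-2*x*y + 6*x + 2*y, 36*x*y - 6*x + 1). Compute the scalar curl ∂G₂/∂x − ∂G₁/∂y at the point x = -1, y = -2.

-82

∂G₂/∂x = 36*y - 6
∂G₁/∂y = -2*x + 2
Scalar curl = 2*x + 36*y - 8
At (-1, -2): -82.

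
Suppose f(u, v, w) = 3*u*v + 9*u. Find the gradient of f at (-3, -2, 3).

∂f/∂u = 3*v + 9
∂f/∂v = 3*u
∂f/∂w = 0
∇f = (3*v + 9, 3*u, 0)
At (-3, -2, 3): (3, -9, 0).

(3, -9, 0)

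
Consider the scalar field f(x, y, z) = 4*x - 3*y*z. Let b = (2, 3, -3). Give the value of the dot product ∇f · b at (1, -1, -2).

17

∂f/∂x = 4
∂f/∂y = -3*z
∂f/∂z = -3*y
∇f at (1, -1, -2) = (4, 6, 3)
∇f · b = (4)(2) + (6)(3) + (3)(-3) = 17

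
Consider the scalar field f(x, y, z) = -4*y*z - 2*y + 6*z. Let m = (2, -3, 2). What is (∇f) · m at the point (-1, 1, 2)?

∂f/∂x = 0
∂f/∂y = -4*z - 2
∂f/∂z = -4*y + 6
∇f at (-1, 1, 2) = (0, -10, 2)
∇f · m = (0)(2) + (-10)(-3) + (2)(2) = 34

34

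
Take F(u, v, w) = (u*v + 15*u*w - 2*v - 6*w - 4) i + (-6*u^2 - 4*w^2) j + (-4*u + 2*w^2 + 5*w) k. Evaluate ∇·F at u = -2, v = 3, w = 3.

∂F₁/∂u = v + 15*w
∂F₂/∂v = 0
∂F₃/∂w = 4*w + 5
∇·F = v + 19*w + 5
At (-2, 3, 3): 65.

65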